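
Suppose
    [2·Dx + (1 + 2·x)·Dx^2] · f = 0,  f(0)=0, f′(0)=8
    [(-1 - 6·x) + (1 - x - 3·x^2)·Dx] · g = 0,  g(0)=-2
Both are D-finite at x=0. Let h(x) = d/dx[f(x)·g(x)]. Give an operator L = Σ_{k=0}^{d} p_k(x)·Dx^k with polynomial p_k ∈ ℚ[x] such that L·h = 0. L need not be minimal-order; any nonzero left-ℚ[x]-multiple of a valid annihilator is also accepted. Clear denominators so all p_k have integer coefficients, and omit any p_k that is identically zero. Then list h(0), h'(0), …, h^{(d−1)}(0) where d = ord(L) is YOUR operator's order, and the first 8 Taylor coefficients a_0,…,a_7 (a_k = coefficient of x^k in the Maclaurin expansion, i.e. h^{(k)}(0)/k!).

f: a_k = 0, 8, -8, 32/3, -16, 128/5, -128/3, 512/7, …
g: a_k = -2, -2, -8, -14, -38, -80, -194, -434, …
f·g: L₀ = L_f ⊗_s L_g, ord ≤ 2·1.
Differentiate: ansatz ord ≤ ord L₀ ⇒ L.
L = (26 + 108·x + 162·x^2) + (2 + 28·x + 117·x^2 + 126·x^3)·Dx + (-1 - 4·x + 2·x^2 + 21·x^3 + 18·x^4)·Dx^2  (order 2).
h: a_k = -16, 0, -208, -448/3, -4448/3, -9696/5, -47568/5, -580352/35, …
ICs: h(0) = -16, h′(0) = 0.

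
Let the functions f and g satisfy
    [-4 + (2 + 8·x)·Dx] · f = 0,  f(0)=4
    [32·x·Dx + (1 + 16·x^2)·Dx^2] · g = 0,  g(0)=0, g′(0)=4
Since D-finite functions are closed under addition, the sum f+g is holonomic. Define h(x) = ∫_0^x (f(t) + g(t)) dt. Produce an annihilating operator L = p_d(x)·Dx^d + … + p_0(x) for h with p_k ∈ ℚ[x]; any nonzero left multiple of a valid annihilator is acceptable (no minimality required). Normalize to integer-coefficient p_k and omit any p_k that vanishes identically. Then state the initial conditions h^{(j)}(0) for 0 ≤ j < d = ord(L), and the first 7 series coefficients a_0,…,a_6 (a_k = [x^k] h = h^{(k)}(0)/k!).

L = (-32 - 320·x + 1536·x^2 + 3072·x^3)·Dx^2 + (-22 - 128·x + 320·x^2 + 6144·x^3 + 10752·x^4)·Dx^3 + (-1 + 12·x + 96·x^2 + 384·x^3 + 1792·x^4 + 3072·x^5)·Dx^4  (order 4).
h: a_k = 0, 4, 6, -8/3, -4/3, -8, 264/5, …
ICs: h(0) = 0, h′(0) = 4, h′′(0) = 12, h′′′(0) = -16.

f: a_k = 4, 8, -8, 16, -40, 112, -336, …
g: a_k = 0, 4, 0, -64/3, 0, 1024/5, 0, …
h₀=f+g: left-lcm gives L₀, ord ≤ 3.
h=∫₀ˣh₀: take L = L₀·Dx.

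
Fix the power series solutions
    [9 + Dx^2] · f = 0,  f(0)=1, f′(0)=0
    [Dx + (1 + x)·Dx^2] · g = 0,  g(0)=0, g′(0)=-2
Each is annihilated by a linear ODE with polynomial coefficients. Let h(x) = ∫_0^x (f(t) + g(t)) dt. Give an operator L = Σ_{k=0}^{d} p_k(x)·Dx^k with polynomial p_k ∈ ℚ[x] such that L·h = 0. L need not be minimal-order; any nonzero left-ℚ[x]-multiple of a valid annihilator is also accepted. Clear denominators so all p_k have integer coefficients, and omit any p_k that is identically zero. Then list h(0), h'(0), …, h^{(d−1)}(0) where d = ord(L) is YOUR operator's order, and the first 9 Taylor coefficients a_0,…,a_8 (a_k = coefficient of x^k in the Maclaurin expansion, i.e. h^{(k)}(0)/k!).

f: a_k = 1, 0, -9/2, 0, 27/8, 0, -81/80, 0, 729/4480, …
g: a_k = 0, -2, 1, -2/3, 1/2, -2/5, 1/3, -2/7, 1/4, …
f+g: L₀ = lclm(L_f,L_g), ord ≤ 2+2.
h=∫h₀ ⇒ L = L₀·Dx.
L = (135 + 162·x + 81·x^2)·Dx^2 + (99 + 261·x + 243·x^2 + 81·x^3)·Dx^3 + (15 + 18·x + 9·x^2)·Dx^4 + (11 + 29·x + 27·x^2 + 9·x^3)·Dx^5  (order 5).
h: a_k = 0, 1, -1, -7/6, -1/6, 31/40, -1/15, -163/1680, -1/28, …
ICs: h(0) = 0, h′(0) = 1, h′′(0) = -2, h′′′(0) = -7, h′′′′(0) = -4.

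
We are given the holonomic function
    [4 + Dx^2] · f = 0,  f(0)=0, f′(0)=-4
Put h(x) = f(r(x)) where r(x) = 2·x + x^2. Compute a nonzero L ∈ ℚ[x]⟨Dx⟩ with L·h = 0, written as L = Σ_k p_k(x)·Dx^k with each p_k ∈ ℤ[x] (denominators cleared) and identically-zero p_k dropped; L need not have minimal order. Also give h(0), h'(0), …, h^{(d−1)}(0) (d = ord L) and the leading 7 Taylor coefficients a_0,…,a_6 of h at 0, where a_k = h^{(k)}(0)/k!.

f: a_k = 0, -4, 0, 8/3, 0, -8/15, 0, …
Substitute x→r, Dx→(1/r')Dx; clear ⇒ L₀.
L = (16 + 48·x + 48·x^2 + 16·x^3) - Dx + (1 + x)·Dx^2  (order 2).
h: a_k = 0, -8, -4, 64/3, 32, -16/15, -40, …
ICs: h(0) = 0, h′(0) = -8.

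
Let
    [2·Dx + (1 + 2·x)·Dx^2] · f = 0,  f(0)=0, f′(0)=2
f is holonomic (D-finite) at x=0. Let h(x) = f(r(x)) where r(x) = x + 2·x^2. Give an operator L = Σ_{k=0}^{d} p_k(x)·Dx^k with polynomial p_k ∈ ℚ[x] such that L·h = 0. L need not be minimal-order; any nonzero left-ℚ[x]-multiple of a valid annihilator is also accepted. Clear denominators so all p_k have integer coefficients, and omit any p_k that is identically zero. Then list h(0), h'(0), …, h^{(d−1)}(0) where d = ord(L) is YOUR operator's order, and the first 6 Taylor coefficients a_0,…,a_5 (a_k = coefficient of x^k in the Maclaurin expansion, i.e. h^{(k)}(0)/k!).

L = (-2 + 8·x + 16·x^2)·Dx + (1 + 6·x + 12·x^2 + 16·x^3)·Dx^2  (order 2).
h: a_k = 0, 2, 2, -16/3, 4, 32/5, …
ICs: h(0) = 0, h′(0) = 2.

f: a_k = 0, 2, -2, 8/3, -4, 32/5, …
h₀=f(r): pull back L_f along r ⇒ L₀.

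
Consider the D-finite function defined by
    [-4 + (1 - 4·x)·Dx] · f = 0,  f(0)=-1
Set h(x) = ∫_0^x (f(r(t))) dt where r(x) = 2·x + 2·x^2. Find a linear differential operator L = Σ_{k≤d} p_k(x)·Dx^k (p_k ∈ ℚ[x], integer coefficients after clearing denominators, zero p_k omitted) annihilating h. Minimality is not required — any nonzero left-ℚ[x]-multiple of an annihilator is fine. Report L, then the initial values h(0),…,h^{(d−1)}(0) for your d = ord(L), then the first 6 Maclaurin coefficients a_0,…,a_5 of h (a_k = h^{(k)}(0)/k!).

f: a_k = -1, -4, -16, -64, -256, -1024, …
f∘r: x↦r, Dx↦Dx/r' in L_f ⇒ L₀.
∫: right-multiply L₀ by Dx.
L = (8 + 16·x)·Dx + (-1 + 8·x + 8·x^2)·Dx^2  (order 2).
h: a_k = 0, -1, -4, -24, -160, -5696/5, …
ICs: h(0) = 0, h′(0) = -1.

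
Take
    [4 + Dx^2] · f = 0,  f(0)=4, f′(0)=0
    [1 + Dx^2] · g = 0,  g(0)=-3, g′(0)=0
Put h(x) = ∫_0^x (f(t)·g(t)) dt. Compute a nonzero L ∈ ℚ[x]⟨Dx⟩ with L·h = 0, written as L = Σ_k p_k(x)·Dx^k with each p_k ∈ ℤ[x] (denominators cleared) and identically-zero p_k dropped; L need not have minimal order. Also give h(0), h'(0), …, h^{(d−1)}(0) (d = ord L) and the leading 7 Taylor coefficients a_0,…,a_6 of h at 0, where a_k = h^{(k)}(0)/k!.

L = 9·Dx + 10·Dx^3 + Dx^5  (order 5).
h: a_k = 0, -12, 0, 10, 0, -41/10, 0, …
ICs: h(0) = 0, h′(0) = -12, h′′(0) = 0, h′′′(0) = 60, h′′′′(0) = 0.

f: a_k = 4, 0, -8, 0, 8/3, 0, -16/45, …
g: a_k = -3, 0, 3/2, 0, -1/8, 0, 1/240, …
Sym-product of L_f,L_g gives L₀ (≤ ord 4).
h=∫₀ˣh₀: take L = L₀·Dx.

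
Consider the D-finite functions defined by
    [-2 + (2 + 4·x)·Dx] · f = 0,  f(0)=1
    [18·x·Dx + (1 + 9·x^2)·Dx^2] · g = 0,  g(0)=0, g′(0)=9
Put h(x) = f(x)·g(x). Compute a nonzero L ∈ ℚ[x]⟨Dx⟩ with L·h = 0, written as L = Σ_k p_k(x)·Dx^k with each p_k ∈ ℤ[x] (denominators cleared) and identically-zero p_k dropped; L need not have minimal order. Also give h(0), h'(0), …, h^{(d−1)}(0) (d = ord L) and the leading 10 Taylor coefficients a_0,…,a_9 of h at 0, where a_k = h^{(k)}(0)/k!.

f: a_k = 1, 1, -1/2, 1/2, -5/8, 7/8, -21/16, 33/16, -429/128, 715/128, …
g: a_k = 0, 9, 0, -27, 0, 729/5, 0, -6561/7, 0, 6561, …
f·g: L₀ = L_f ⊗_s L_g, ord ≤ 1·2.
L = (3 - 18·x - 9·x^2) + (-2 + 14·x + 54·x^2 + 36·x^3)·Dx + (1 + 4·x + 13·x^2 + 36·x^3 + 36·x^4)·Dx^2  (order 2).
h: a_k = 0, 9, 9, -63/2, -45/2, 6147/40, 5607/40, -562869/560, -486891/560, 6221637/896, …
ICs: h(0) = 0, h′(0) = 9.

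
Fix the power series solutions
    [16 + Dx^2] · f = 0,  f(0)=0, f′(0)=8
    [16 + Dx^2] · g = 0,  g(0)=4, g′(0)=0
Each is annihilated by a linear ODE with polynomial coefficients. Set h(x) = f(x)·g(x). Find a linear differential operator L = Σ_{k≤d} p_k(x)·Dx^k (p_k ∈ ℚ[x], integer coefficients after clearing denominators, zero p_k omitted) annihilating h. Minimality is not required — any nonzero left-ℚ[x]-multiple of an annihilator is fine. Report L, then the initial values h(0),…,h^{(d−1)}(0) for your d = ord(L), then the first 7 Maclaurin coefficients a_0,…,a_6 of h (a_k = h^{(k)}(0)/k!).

L = 64·Dx + Dx^3  (order 3).
h: a_k = 0, 32, 0, -1024/3, 0, 16384/15, 0, …
ICs: h(0) = 0, h′(0) = 32, h′′(0) = 0.

f: a_k = 0, 8, 0, -64/3, 0, 256/15, 0, …
g: a_k = 4, 0, -32, 0, 128/3, 0, -1024/45, …
f·g: L₀ = L_f ⊗_s L_g, ord ≤ 2·2.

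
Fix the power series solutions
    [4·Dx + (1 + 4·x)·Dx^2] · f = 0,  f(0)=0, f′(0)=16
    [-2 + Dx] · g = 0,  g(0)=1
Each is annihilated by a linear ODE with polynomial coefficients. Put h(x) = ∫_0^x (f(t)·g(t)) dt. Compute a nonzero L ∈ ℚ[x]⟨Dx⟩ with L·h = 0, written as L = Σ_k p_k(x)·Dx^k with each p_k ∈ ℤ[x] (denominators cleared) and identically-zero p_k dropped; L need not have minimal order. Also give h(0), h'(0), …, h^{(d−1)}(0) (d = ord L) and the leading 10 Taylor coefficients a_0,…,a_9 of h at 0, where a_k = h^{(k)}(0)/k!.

f: a_k = 0, 16, -32, 256/3, -256, 4096/5, -8192/3, 65536/7, -32768, 1048576/9, …
g: a_k = 1, 2, 2, 4/3, 2/3, 4/15, 4/45, 8/315, 2/315, 4/2835, …
Sym-product of L_f,L_g gives L₀ (≤ ord 2).
h=∫h₀ ⇒ L = L₀·Dx.
L = (-4 + 16·x)·Dx - 16·x·Dx^2 + (1 + 4·x)·Dx^3  (order 3).
h: a_k = 0, 0, 8, 0, 40/3, -128/5, 3344/45, -13568/63, 206632/315, -835328/405, …
ICs: h(0) = 0, h′(0) = 0, h′′(0) = 16.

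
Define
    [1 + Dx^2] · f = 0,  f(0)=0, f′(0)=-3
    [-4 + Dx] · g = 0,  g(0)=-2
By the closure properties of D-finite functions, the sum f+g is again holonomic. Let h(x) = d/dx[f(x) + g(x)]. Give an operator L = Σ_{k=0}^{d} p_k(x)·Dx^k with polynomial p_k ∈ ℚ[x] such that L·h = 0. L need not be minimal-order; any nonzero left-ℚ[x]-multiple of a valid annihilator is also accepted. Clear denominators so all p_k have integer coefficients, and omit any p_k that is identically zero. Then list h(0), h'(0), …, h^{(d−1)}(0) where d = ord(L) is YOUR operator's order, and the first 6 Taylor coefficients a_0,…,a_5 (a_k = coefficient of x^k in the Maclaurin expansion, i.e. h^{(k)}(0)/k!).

L = 4 - Dx + 4·Dx^2 - Dx^3  (order 3).
h: a_k = -11, -32, -125/2, -256/3, -2051/24, -1024/15, …
ICs: h(0) = -11, h′(0) = -32, h′′(0) = -125.

f: a_k = 0, -3, 0, 1/2, 0, -1/40, …
g: a_k = -2, -8, -16, -64/3, -64/3, -256/15, …
Sum ⇒ L₀ = lclm(L_f,L_g) in ℚ(x)⟨Dx⟩.
Derive L from L₀ (diff closure).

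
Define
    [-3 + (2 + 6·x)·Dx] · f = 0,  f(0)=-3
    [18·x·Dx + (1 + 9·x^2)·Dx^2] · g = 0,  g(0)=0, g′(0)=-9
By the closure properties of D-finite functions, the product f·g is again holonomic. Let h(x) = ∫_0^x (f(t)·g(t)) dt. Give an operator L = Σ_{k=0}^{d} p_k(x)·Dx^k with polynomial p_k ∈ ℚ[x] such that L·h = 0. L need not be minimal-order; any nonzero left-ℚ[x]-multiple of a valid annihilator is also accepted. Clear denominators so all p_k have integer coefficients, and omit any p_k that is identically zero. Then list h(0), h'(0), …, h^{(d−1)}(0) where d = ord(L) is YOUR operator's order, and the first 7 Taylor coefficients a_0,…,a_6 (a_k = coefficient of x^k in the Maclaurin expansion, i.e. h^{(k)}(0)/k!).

f: a_k = -3, -9/2, 27/8, -81/16, 1215/128, -5103/256, 45927/1024, …
g: a_k = 0, -9, 0, 27, 0, -729/5, 0, …
h₀=f·g: eliminate ⇒ L₀, order ≤ 1·2.
h=∫h₀ ⇒ L = L₀·Dx.
L = (27 - 108·x - 81·x^2)·Dx + (-12 + 36·x + 324·x^2 + 324·x^3)·Dx^2 + (4 + 24·x + 72·x^2 + 216·x^3 + 324·x^4)·Dx^3  (order 3).
h: a_k = 0, 0, 27/2, 27/2, -891/32, -243/16, 94527/1280, …
ICs: h(0) = 0, h′(0) = 0, h′′(0) = 27.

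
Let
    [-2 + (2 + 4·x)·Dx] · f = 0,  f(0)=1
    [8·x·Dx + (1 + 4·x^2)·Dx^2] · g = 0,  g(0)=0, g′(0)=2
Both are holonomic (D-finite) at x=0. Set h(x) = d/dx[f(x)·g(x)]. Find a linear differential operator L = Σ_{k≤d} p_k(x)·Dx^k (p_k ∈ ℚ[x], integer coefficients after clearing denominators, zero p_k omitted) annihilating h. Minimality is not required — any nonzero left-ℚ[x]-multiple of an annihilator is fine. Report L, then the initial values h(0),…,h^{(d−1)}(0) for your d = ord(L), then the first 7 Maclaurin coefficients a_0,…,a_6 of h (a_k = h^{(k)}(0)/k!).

f: a_k = 1, 1, -1/2, 1/2, -5/8, 7/8, -21/16, …
g: a_k = 0, 2, 0, -8/3, 0, 32/5, 0, …
L₀ := L_f ⊗_s L_g (sym. prod.), ord ≤ 2.
Differentiate: ansatz ord ≤ ord L₀ ⇒ L.
L = (5 + 80·x + 8·x^2 - 192·x^3 - 48·x^4) + (14 + 84·x + 144·x^2 - 224·x^3 - 672·x^4 - 192·x^5)·Dx + (3 + 4·x - 12·x^2 - 32·x^3 - 112·x^4 - 192·x^5 - 64·x^6)·Dx^2  (order 2).
h: a_k = 2, 4, -11, -20/3, 389/12, 409/10, -18853/120, …
ICs: h(0) = 2, h′(0) = 4.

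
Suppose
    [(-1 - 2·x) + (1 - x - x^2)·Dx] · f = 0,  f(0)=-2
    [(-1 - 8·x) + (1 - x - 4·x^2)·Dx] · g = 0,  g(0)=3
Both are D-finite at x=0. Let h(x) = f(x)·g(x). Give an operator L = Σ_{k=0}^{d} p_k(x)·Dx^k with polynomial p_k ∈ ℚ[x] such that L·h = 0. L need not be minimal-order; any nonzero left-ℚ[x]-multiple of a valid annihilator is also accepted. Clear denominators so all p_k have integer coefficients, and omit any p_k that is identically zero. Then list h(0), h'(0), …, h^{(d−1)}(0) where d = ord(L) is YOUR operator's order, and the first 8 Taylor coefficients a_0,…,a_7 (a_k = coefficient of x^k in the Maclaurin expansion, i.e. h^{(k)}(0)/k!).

L = (-2 - 8·x + 15·x^2 + 16·x^3) + (1 - 2·x - 4·x^2 + 5·x^3 + 4·x^4)·Dx  (order 1).
h: a_k = -6, -12, -48, -114, -336, -840, -2262, -5748, …
ICs: h(0) = -6.

f: a_k = -2, -2, -4, -6, -10, -16, -26, -42, …
g: a_k = 3, 3, 15, 27, 87, 195, 543, 1323, …
h₀=f·g: eliminate ⇒ L₀, order ≤ 1·1.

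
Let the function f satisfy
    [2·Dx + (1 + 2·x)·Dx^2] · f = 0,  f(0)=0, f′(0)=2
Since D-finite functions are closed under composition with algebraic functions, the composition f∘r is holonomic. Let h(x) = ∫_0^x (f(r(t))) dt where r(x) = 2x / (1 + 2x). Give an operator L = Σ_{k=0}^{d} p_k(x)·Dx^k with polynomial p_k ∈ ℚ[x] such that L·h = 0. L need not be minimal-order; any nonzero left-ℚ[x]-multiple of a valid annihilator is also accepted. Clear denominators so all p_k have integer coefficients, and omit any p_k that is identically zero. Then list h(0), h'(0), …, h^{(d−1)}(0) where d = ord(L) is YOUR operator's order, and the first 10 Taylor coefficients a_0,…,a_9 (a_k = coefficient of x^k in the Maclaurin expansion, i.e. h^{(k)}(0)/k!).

L = (8 + 24·x)·Dx^2 + (1 + 8·x + 12·x^2)·Dx^3  (order 3).
h: a_k = 0, 0, 2, -16/3, 52/3, -64, 3872/15, -3328/3, 34976/7, -209920/9, …
ICs: h(0) = 0, h′(0) = 0, h′′(0) = 4.

f: a_k = 0, 2, -2, 8/3, -4, 32/5, -32/3, 128/7, -32, 512/9, …
Substitute x→r, Dx→(1/r')Dx; clear ⇒ L₀.
Integrate: L := L₀·Dx.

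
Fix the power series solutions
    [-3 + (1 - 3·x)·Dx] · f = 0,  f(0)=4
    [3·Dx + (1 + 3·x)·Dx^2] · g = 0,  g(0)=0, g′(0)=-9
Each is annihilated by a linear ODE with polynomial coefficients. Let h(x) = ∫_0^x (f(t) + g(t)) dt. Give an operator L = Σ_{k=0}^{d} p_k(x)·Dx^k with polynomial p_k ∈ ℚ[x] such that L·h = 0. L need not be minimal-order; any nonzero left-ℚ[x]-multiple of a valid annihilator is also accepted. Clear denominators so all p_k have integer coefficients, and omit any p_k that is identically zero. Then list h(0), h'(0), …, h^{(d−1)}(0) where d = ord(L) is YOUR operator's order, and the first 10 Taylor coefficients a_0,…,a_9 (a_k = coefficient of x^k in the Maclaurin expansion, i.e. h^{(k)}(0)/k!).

L = (30 + 18·x)·Dx^2 + (4 + 48·x + 36·x^2)·Dx^3 + (-1 - x + 9·x^2 + 9·x^3)·Dx^4  (order 4).
h: a_k = 0, 4, 3/2, 33/2, 81/4, 1539/20, 1377/10, 6561/14, 54675/56, 25515/8, …
ICs: h(0) = 0, h′(0) = 4, h′′(0) = 3, h′′′(0) = 99.

f: a_k = 4, 12, 36, 108, 324, 972, 2916, 8748, 26244, 78732, …
g: a_k = 0, -9, 27/2, -27, 243/4, -729/5, 729/2, -6561/7, 19683/8, -6561, …
f+g: L₀ = lclm(L_f,L_g), ord ≤ 1+2.
h=∫₀ˣh₀: take L = L₀·Dx.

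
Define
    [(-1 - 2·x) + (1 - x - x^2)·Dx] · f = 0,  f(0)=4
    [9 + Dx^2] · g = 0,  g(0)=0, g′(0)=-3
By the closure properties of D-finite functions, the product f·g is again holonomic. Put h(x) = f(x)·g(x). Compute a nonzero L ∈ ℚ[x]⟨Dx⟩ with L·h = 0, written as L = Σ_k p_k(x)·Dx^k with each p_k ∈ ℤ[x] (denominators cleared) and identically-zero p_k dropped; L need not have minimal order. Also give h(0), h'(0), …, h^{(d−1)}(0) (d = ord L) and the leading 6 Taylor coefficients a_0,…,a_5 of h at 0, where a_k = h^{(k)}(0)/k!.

f: a_k = 4, 4, 8, 12, 20, 32, …
g: a_k = 0, -3, 0, 9/2, 0, -81/40, …
Product ⇒ symmetric product L₀, ord ≤ 2.
L = (-7 + 9·x + 9·x^2) + (2 + 4·x)·Dx + (-1 + x + x^2)·Dx^2  (order 2).
h: a_k = 0, -12, -12, -6, -18, -321/10, …
ICs: h(0) = 0, h′(0) = -12.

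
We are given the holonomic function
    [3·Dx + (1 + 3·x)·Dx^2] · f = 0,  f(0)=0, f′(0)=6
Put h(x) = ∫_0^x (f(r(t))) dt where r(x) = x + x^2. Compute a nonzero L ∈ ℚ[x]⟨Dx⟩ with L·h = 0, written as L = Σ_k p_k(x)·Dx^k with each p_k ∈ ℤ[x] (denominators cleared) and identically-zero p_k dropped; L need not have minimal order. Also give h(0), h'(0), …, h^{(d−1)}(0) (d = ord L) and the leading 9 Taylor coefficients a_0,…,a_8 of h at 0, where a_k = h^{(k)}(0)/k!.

f: a_k = 0, 6, -9, 18, -81/2, 486/5, -243, 4374/7, -6561/4, …
h₀=f(r): pull back L_f along r ⇒ L₀.
∫: right-multiply L₀ by Dx.
L = (1 + 6·x + 6·x^2)·Dx^2 + (1 + 5·x + 9·x^2 + 6·x^3)·Dx^3  (order 3).
h: a_k = 0, 0, 3, -1, 0, 9/10, -9/5, 18/7, -81/28, …
ICs: h(0) = 0, h′(0) = 0, h′′(0) = 6.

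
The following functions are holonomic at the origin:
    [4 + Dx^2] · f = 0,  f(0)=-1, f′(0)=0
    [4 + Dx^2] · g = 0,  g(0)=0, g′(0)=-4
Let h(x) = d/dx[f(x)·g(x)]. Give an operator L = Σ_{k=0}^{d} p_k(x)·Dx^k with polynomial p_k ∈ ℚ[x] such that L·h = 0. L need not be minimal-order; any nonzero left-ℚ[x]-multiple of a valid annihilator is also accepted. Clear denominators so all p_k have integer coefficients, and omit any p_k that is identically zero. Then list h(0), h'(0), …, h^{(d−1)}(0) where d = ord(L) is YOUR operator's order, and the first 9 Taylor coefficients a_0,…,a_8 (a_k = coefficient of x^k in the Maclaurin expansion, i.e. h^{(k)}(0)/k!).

f: a_k = -1, 0, 2, 0, -2/3, 0, 4/45, 0, -2/315, …
g: a_k = 0, -4, 0, 8/3, 0, -8/15, 0, 16/315, 0, …
Sym-product of L_f,L_g gives L₀ (≤ ord 4).
Differentiate: ansatz ord ≤ ord L₀ ⇒ L.
L = 16 + Dx^2  (order 2).
h: a_k = 4, 0, -32, 0, 128/3, 0, -1024/45, 0, 2048/315, …
ICs: h(0) = 4, h′(0) = 0.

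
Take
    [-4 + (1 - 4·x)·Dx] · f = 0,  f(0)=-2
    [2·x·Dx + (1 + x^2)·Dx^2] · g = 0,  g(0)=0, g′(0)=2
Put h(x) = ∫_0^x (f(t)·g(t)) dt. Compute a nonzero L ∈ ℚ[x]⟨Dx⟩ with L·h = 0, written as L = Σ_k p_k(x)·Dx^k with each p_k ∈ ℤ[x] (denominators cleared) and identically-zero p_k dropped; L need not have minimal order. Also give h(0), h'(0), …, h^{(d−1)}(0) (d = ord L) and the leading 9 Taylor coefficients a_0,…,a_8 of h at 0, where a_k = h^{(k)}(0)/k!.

L = 8·x·Dx + (8 - 2·x + 16·x^2)·Dx^2 + (-1 + 4·x - x^2 + 4·x^3)·Dx^3  (order 3).
h: a_k = 0, 0, -2, -16/3, -47/3, -752/15, -7526/45, -60208/105, -421441/210, …
ICs: h(0) = 0, h′(0) = 0, h′′(0) = -4.

f: a_k = -2, -8, -32, -128, -512, -2048, -8192, -32768, -131072, …
g: a_k = 0, 2, 0, -2/3, 0, 2/5, 0, -2/7, 0, …
L₀ := L_f ⊗_s L_g (sym. prod.), ord ≤ 2.
∫: right-multiply L₀ by Dx.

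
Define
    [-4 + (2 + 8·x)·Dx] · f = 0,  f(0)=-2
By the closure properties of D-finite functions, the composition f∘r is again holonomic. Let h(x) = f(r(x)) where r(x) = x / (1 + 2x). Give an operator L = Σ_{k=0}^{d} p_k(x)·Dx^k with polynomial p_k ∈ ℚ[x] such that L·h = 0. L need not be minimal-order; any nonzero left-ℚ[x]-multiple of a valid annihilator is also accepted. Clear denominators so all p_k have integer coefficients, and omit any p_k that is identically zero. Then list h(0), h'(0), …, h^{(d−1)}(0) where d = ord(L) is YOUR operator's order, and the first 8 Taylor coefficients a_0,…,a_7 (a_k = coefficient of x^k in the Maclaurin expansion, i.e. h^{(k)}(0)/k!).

L = -2 + (1 + 8·x + 12·x^2)·Dx  (order 1).
h: a_k = -2, -4, 12, -40, 148, -600, 2616, -12048, …
ICs: h(0) = -2.

f: a_k = -2, -4, 4, -8, 20, -56, 168, -528, …
L₀ from L_f via x↦r, Dx↦r'^{-1}Dx.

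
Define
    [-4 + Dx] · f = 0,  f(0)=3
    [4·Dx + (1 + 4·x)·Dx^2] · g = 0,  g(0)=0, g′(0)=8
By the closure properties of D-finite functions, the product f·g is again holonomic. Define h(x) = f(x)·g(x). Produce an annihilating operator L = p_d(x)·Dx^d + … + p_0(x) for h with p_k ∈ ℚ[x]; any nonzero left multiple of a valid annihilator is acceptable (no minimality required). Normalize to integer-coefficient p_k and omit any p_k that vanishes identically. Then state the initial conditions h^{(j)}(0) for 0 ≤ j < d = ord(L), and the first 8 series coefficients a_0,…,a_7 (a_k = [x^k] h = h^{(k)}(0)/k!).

f: a_k = 3, 12, 24, 32, 32, 128/5, 256/15, 1024/105, …
g: a_k = 0, 8, -16, 128/3, -128, 2048/5, -4096/3, 32768/7, …
h₀=f·g: eliminate ⇒ L₀, order ≤ 1·2.
L = 64·x + (-4 - 32·x)·Dx + (1 + 4·x)·Dx^2  (order 2).
h: a_k = 0, 24, 48, 128, 0, 2304/5, -3584/3, 94208/21, …
ICs: h(0) = 0, h′(0) = 24.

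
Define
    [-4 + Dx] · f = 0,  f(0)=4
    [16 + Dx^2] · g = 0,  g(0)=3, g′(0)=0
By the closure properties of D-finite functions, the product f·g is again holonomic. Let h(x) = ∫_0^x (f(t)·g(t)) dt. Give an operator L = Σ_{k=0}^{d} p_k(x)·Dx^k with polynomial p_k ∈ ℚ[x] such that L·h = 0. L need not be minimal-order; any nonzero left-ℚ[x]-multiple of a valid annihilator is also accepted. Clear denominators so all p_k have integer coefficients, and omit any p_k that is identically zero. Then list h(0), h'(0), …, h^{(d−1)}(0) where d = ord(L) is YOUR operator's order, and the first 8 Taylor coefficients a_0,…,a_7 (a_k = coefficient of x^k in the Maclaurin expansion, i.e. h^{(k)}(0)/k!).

L = 32·Dx - 8·Dx^2 + Dx^3  (order 3).
h: a_k = 0, 12, 24, 0, -64, -512/5, -1024/15, 0, …
ICs: h(0) = 0, h′(0) = 12, h′′(0) = 48.

f: a_k = 4, 16, 32, 128/3, 128/3, 512/15, 1024/45, 4096/315, …
g: a_k = 3, 0, -24, 0, 32, 0, -256/15, 0, …
f·g: L₀ = L_f ⊗_s L_g, ord ≤ 1·2.
h=∫h₀ ⇒ L = L₀·Dx.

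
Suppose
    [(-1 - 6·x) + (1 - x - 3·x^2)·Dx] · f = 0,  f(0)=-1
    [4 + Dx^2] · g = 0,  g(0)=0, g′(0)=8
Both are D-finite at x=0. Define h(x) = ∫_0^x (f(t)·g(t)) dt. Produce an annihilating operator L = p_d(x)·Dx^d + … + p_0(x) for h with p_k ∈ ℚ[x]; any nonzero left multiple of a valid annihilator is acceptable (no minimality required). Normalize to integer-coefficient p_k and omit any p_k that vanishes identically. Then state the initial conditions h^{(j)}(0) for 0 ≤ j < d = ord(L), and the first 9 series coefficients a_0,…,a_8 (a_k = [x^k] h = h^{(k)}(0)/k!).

f: a_k = -1, -1, -4, -7, -19, -40, -97, -217, -508, …
g: a_k = 0, 8, 0, -16/3, 0, 16/15, 0, -32/315, 0, …
f·g: L₀ = L_f ⊗_s L_g, ord ≤ 1·2.
Integrate: L := L₀·Dx.
L = (2 + 4·x + 12·x^2)·Dx + (2 + 12·x)·Dx^2 + (-1 + x + 3·x^2)·Dx^3  (order 3).
h: a_k = 0, 0, -4, -8/3, -20/3, -152/15, -988/45, -608/15, -26729/315, …
ICs: h(0) = 0, h′(0) = 0, h′′(0) = -8.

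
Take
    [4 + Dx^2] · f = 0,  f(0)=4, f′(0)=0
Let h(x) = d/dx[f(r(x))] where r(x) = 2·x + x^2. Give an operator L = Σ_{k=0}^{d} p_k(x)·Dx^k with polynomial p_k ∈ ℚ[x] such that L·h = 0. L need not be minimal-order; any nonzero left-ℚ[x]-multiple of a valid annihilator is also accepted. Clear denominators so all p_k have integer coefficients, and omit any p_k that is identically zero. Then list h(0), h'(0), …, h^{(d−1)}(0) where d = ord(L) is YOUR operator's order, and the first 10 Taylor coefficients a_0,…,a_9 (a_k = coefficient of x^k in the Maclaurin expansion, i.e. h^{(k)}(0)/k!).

f: a_k = 4, 0, -8, 0, 8/3, 0, -16/45, 0, 8/315, 0, …
Change of var in L_f (x↦r) gives L₀.
h=h₀': d/dx-closure on L₀ ⇒ L.
L = (19 + 64·x + 96·x^2 + 64·x^3 + 16·x^4) + (-3 - 3·x)·Dx + (1 + 2·x + x^2)·Dx^2  (order 2).
h: a_k = 0, -64, -96, 416/3, 1280/3, 3712/15, -4928/15, -191936/315, -9728/35, 652672/2835, …
ICs: h(0) = 0, h′(0) = -64.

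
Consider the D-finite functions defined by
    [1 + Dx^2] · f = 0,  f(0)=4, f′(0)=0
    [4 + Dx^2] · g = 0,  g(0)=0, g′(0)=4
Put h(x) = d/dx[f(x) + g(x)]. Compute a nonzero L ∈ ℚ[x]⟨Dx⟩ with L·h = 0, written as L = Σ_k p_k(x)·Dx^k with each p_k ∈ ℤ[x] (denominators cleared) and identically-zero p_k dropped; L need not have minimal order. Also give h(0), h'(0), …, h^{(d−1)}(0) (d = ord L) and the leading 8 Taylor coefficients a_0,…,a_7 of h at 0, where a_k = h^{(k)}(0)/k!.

L = 4 + 5·Dx^2 + Dx^4  (order 4).
h: a_k = 4, -4, -8, 2/3, 8/3, -1/30, -16/45, 1/1260, …
ICs: h(0) = 4, h′(0) = -4, h′′(0) = -16, h′′′(0) = 4.

f: a_k = 4, 0, -2, 0, 1/6, 0, -1/180, 0, …
g: a_k = 0, 4, 0, -8/3, 0, 8/15, 0, -16/315, …
h₀=f+g: left-lcm gives L₀, ord ≤ 4.
h₀' ⇒ L via d/dx closure of L₀.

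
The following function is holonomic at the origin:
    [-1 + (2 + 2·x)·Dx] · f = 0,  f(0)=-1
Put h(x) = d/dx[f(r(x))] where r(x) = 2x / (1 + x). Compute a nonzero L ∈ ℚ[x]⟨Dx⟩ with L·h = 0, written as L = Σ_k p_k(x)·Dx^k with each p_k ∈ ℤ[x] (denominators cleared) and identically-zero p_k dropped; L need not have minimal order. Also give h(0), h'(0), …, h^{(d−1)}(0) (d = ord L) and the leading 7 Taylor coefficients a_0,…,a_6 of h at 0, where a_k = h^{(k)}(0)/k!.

L = (-3 - 6·x) + (-1 - 4·x - 3·x^2)·Dx  (order 1).
h: a_k = -1, 3, -15/2, 37/2, -375/8, 981/8, -5271/16, …
ICs: h(0) = -1.

f: a_k = -1, -1/2, 1/8, -1/16, 5/128, -7/256, 21/1024, …
Substitute x→r, Dx→(1/r')Dx; clear ⇒ L₀.
Derive L from L₀ (diff closure).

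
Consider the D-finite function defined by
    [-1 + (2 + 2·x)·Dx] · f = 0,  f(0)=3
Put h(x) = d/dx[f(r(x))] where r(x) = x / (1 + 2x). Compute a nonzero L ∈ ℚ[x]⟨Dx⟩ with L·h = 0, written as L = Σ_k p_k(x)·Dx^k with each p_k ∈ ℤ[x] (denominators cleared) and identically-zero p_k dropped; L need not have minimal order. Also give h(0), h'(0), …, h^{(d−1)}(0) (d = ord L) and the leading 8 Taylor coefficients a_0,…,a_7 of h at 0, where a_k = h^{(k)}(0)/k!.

f: a_k = 3, 3/2, -3/8, 3/16, -15/128, 21/256, -63/1024, 99/2048, …
h₀=f(r): pull back L_f along r ⇒ L₀.
h=h₀': d/dx-closure on L₀ ⇒ L.
L = (-9 - 24·x) + (-2 - 10·x - 12·x^2)·Dx  (order 1).
h: a_k = 3/2, -27/4, 369/16, -2271/32, 53145/256, -302805/512, 3404205/2048, -19021095/4096, …
ICs: h(0) = 3/2.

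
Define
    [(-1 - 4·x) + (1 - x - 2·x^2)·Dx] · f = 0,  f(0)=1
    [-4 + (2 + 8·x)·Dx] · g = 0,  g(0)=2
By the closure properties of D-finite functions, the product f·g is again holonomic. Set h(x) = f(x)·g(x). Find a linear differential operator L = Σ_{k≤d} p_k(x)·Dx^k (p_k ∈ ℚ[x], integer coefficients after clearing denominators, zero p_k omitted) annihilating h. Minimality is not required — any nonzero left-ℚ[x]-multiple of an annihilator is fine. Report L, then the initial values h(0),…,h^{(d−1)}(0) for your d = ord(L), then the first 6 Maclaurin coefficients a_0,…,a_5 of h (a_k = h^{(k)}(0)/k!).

f: a_k = 1, 1, 3, 5, 11, 21, …
g: a_k = 2, 4, -4, 8, -20, 56, …
f·g: L₀ = L_f ⊗_s L_g, ord ≤ 1·1.
L = (3 + 6·x + 12·x^2) + (-1 - 3·x + 6·x^2 + 8·x^3)·Dx  (order 1).
h: a_k = 2, 6, 6, 26, 18, 126, …
ICs: h(0) = 2.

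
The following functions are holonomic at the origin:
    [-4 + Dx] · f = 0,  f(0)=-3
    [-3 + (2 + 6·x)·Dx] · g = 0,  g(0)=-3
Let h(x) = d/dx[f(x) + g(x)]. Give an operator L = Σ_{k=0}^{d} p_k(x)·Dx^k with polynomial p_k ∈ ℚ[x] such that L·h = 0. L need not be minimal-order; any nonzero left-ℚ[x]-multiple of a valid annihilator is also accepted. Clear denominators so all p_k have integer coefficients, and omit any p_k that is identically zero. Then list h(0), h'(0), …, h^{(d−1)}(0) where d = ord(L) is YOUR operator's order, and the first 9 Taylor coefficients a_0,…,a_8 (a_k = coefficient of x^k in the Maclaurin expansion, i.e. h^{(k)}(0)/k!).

L = (-204 - 288·x) + (-37 - 384·x - 576·x^2)·Dx + (22 + 114·x + 144·x^2)·Dx^2  (order 2).
h: a_k = -33/2, -165/4, -1779/16, -2881/32, -58283/256, 426761/2560, -24831017/30720, 869843519/430080, -40032150803/6881280, …
ICs: h(0) = -33/2, h′(0) = -165/4.

f: a_k = -3, -12, -24, -32, -32, -128/5, -256/15, -1024/105, -512/105, …
g: a_k = -3, -9/2, 27/8, -81/16, 1215/128, -5103/256, 45927/1024, -216513/2048, 8444007/32768, …
Weyl lclm of L_f,L_g ⇒ L₀ (ord ≤ 2).
Derive L from L₀ (diff closure).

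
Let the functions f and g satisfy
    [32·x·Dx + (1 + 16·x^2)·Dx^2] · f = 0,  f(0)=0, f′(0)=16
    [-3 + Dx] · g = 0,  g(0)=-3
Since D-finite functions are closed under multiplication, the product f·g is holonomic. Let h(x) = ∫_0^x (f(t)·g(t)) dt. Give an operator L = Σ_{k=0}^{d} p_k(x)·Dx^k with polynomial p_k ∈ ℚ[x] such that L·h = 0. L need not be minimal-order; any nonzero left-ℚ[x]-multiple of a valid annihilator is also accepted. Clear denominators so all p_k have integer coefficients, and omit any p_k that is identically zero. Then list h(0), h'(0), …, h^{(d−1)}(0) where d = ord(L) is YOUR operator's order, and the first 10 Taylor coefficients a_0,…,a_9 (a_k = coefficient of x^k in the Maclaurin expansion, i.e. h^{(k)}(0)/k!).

f: a_k = 0, 16, 0, -256/3, 0, 4096/5, 0, -65536/7, 0, 1048576/9, …
g: a_k = -3, -9, -27/2, -27/2, -81/8, -243/40, -243/80, -729/560, -2187/4480, -729/4480, …
f·g: L₀ = L_f ⊗_s L_g, ord ≤ 2·1.
∫: right-multiply L₀ by Dx.
L = (9 - 96·x + 144·x^2)·Dx + (-6 + 32·x - 96·x^2)·Dx^2 + (1 + 16·x^2)·Dx^3  (order 3).
h: a_k = 0, 0, -24, -48, 10, 552/5, -1223/5, -6318/7, 624507/280, 286607/35, …
ICs: h(0) = 0, h′(0) = 0, h′′(0) = -48.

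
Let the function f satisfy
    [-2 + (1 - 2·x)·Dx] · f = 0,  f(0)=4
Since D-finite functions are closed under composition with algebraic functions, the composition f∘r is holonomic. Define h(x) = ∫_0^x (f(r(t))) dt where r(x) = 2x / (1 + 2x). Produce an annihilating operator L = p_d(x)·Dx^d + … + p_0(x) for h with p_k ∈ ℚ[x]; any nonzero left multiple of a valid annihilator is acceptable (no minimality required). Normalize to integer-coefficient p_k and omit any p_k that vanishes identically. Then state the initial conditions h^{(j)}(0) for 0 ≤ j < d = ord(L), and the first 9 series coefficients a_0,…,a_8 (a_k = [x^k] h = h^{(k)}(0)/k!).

L = 4·Dx + (-1 + 4·x^2)·Dx^2  (order 2).
h: a_k = 0, 4, 8, 32/3, 16, 128/5, 128/3, 512/7, 128, …
ICs: h(0) = 0, h′(0) = 4.

f: a_k = 4, 8, 16, 32, 64, 128, 256, 512, 1024, …
L₀ from L_f via x↦r, Dx↦r'^{-1}Dx.
h=∫₀ˣh₀: take L = L₀·Dx.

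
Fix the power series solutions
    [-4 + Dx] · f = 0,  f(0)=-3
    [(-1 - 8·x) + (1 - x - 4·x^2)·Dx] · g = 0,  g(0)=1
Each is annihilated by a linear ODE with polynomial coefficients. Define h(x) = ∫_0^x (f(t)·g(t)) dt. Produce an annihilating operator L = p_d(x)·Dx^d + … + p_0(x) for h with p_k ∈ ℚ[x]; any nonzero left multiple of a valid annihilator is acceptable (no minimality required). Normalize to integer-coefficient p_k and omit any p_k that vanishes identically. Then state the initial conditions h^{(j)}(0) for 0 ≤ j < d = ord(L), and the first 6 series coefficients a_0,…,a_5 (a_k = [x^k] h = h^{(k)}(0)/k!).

f: a_k = -3, -12, -24, -32, -32, -128/5, …
g: a_k = 1, 1, 5, 9, 29, 65, …
f·g: L₀ = L_f ⊗_s L_g, ord ≤ 1·1.
Integrate: L := L₀·Dx.
L = (5 + 4·x - 16·x^2)·Dx + (-1 + x + 4·x^2)·Dx^2  (order 2).
h: a_k = 0, -3, -15/2, -17, -143/4, -379/5, …
ICs: h(0) = 0, h′(0) = -3.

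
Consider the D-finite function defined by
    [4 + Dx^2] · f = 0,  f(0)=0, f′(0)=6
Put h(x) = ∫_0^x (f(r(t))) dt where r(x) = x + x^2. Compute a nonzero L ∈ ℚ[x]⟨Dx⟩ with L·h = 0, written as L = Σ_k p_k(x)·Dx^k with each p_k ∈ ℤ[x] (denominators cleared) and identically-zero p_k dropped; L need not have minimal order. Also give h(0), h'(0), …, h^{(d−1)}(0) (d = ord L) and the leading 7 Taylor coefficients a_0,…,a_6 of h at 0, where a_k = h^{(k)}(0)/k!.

L = (4 + 24·x + 48·x^2 + 32·x^3)·Dx - 2·Dx^2 + (1 + 2·x)·Dx^3  (order 3).
h: a_k = 0, 0, 3, 2, -1, -12/5, -28/15, …
ICs: h(0) = 0, h′(0) = 0, h′′(0) = 6.

f: a_k = 0, 6, 0, -4, 0, 4/5, 0, …
f∘r: x↦r, Dx↦Dx/r' in L_f ⇒ L₀.
h=∫₀ˣh₀: take L = L₀·Dx.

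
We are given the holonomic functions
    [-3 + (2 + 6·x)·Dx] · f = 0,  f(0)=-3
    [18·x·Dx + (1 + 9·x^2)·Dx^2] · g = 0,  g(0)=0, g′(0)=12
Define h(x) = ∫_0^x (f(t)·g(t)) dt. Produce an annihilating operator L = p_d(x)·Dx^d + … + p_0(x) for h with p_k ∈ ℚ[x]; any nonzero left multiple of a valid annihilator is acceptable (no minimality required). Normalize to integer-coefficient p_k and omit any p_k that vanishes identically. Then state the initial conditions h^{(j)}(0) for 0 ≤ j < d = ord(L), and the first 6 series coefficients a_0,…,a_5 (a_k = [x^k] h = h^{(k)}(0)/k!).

f: a_k = -3, -9/2, 27/8, -81/16, 1215/128, -5103/256, …
g: a_k = 0, 12, 0, -36, 0, 972/5, …
f·g: L₀ = L_f ⊗_s L_g, ord ≤ 1·2.
h=∫₀ˣh₀: take L = L₀·Dx.
L = (27 - 108·x - 81·x^2)·Dx + (-12 + 36·x + 324·x^2 + 324·x^3)·Dx^2 + (4 + 24·x + 72·x^2 + 216·x^3 + 324·x^4)·Dx^3  (order 3).
h: a_k = 0, 0, -18, -18, 297/8, 81/4, …
ICs: h(0) = 0, h′(0) = 0, h′′(0) = -36.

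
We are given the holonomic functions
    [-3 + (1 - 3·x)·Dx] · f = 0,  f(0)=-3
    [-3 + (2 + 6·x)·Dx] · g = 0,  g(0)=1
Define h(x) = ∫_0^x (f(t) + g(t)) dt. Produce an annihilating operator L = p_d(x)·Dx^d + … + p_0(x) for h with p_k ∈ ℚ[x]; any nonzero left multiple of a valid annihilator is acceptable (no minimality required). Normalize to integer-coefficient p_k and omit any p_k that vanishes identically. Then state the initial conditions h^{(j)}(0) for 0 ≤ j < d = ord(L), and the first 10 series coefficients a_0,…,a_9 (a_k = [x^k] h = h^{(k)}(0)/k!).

L = (-45 - 81·x)·Dx + (27 + 126·x + 243·x^2)·Dx^2 + (-2 - 18·x + 18·x^2 + 162·x^3)·Dx^3  (order 3).
h: a_k = 0, -2, -15/4, -75/8, -1269/64, -31509/640, -61641/512, -2254797/7168, -13364757/16384, -71976357/32768, …
ICs: h(0) = 0, h′(0) = -2, h′′(0) = -15/2.

f: a_k = -3, -9, -27, -81, -243, -729, -2187, -6561, -19683, -59049, …
g: a_k = 1, 3/2, -9/8, 27/16, -405/128, 1701/256, -15309/1024, 72171/2048, -2814669/32768, 14073345/65536, …
Sum ⇒ L₀ = lclm(L_f,L_g) in ℚ(x)⟨Dx⟩.
h=∫h₀ ⇒ L = L₀·Dx.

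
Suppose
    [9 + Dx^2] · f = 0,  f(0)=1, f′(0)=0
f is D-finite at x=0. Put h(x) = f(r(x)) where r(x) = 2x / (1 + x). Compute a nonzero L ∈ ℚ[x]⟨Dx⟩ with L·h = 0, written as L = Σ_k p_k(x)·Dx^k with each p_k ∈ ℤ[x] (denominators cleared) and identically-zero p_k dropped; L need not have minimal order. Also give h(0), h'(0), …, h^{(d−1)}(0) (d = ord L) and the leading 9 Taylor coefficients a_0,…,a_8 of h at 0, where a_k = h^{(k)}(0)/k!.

L = 36 + (2 + 6·x + 6·x^2 + 2·x^3)·Dx + (1 + 4·x + 6·x^2 + 4·x^3 + x^4)·Dx^2  (order 2).
h: a_k = 1, 0, -18, 36, 0, -144, 1926/5, -2916/5, 3114/7, …
ICs: h(0) = 1, h′(0) = 0.

f: a_k = 1, 0, -9/2, 0, 27/8, 0, -81/80, 0, 729/4480, …
f∘r: x↦r, Dx↦Dx/r' in L_f ⇒ L₀.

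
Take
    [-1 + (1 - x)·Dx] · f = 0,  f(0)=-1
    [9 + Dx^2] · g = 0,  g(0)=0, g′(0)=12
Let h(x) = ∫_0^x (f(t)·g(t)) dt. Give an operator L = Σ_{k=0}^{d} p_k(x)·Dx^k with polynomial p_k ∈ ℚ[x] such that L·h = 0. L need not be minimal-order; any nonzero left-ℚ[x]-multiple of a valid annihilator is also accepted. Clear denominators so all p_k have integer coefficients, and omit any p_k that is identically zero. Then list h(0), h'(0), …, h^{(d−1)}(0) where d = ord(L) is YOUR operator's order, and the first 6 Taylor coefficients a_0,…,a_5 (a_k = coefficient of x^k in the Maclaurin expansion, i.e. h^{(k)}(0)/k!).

L = (-9 + 9·x)·Dx + 2·Dx^2 + (-1 + x)·Dx^3  (order 3).
h: a_k = 0, 0, -6, -4, 3/2, 6/5, …
ICs: h(0) = 0, h′(0) = 0, h′′(0) = -12.

f: a_k = -1, -1, -1, -1, -1, -1, …
g: a_k = 0, 12, 0, -18, 0, 81/10, …
h₀=f·g: eliminate ⇒ L₀, order ≤ 1·2.
h=∫₀ˣh₀: take L = L₀·Dx.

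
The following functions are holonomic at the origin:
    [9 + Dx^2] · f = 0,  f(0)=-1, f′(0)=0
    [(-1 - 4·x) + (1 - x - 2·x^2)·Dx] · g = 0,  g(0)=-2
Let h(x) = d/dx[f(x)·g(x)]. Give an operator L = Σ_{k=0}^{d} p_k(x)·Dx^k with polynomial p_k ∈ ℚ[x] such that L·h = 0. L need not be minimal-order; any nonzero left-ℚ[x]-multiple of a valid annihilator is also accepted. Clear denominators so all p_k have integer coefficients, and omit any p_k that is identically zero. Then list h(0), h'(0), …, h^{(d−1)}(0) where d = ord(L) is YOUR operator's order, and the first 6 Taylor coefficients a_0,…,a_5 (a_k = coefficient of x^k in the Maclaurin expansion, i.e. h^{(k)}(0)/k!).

L = (-33 - 162·x - 243·x^2 + 324·x^3 + 324·x^4) + (-6 - 6·x + 108·x^2 + 144·x^3)·Dx + (5 - 14·x - 19·x^2 + 36·x^3 + 36·x^4)·Dx^2  (order 2).
h: a_k = 2, -6, 3, 7, 75/4, 627/20, …
ICs: h(0) = 2, h′(0) = -6.

f: a_k = -1, 0, 9/2, 0, -27/8, 0, …
g: a_k = -2, -2, -6, -10, -22, -42, …
Sym-product of L_f,L_g gives L₀ (≤ ord 2).
h₀' ⇒ L via d/dx closure of L₀.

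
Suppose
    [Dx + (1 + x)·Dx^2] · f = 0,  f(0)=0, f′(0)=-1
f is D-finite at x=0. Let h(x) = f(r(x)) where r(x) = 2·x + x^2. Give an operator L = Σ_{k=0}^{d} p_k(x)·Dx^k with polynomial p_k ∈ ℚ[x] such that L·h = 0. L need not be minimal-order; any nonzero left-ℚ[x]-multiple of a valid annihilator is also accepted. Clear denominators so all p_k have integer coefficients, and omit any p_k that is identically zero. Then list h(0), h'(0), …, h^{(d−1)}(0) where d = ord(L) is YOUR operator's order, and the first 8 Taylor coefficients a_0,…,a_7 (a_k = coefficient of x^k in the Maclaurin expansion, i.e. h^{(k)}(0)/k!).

L = Dx + (1 + x)·Dx^2  (order 2).
h: a_k = 0, -2, 1, -2/3, 1/2, -2/5, 1/3, -2/7, …
ICs: h(0) = 0, h′(0) = -2.

f: a_k = 0, -1, 1/2, -1/3, 1/4, -1/5, 1/6, -1/7, …
f∘r: x↦r, Dx↦Dx/r' in L_f ⇒ L₀.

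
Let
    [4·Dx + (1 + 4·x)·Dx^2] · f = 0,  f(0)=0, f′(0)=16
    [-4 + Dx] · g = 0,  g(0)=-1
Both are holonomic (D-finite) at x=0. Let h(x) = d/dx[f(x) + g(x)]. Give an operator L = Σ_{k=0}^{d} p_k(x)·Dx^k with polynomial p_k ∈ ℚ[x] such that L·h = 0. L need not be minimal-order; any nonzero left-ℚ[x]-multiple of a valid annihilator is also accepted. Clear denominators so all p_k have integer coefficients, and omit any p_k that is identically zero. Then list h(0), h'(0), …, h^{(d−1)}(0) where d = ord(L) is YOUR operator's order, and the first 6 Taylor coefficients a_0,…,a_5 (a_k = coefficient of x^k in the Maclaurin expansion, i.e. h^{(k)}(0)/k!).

f: a_k = 0, 16, -32, 256/3, -256, 4096/5, …
g: a_k = -1, -4, -8, -32/3, -32/3, -128/15, …
Sum ⇒ L₀ = lclm(L_f,L_g) in ℚ(x)⟨Dx⟩.
Differentiate: ansatz ord ≤ ord L₀ ⇒ L.
L = (-24 - 32·x) + (2 - 16·x - 32·x^2)·Dx + (1 + 6·x + 8·x^2)·Dx^2  (order 2).
h: a_k = 12, -80, 224, -3200/3, 12160/3, -246272/15, …
ICs: h(0) = 12, h′(0) = -80.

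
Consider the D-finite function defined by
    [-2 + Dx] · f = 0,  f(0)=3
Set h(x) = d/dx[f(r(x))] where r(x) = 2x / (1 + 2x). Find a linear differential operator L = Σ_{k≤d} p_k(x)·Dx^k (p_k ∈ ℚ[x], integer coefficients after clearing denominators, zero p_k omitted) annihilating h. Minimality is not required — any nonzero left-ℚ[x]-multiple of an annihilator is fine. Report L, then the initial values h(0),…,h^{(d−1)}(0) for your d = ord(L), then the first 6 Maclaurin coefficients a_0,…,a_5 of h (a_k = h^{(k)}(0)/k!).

L = -8·x + (-1 - 4·x - 4·x^2)·Dx  (order 1).
h: a_k = 12, 0, -48, 128, -192, 512/5, …
ICs: h(0) = 12.

f: a_k = 3, 6, 6, 4, 2, 4/5, …
Substitute x→r, Dx→(1/r')Dx; clear ⇒ L₀.
Derive L from L₀ (diff closure).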